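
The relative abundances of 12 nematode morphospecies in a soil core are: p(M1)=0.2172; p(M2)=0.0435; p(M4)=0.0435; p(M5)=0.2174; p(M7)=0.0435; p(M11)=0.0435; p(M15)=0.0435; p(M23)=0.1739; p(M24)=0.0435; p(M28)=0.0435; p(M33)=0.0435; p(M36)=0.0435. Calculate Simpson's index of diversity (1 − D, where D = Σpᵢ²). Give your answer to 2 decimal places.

D = 0.2172² + 0.0435² + 0.0435² + 0.2174² + 0.0435² + 0.0435² + 0.0435² + 0.1739² + 0.0435² + 0.0435² + 0.0435² + 0.0435² = 0.0472 + 0.0019 + 0.0019 + 0.0473 + 0.0019 + 0.0019 + 0.0019 + 0.0302 + 0.0019 + 0.0019 + 0.0019 + 0.0019 = 0.1417 (working shown to 4 dp, full precision carried).
So 1 − D = 0.8583, i.e. 0.86 to 2 decimal places.

0.86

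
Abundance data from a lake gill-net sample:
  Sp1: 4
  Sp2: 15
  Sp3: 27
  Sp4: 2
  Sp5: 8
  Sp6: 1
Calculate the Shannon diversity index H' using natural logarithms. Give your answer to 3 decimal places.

1.356

Total N = 4+15+27+2+8+1 = 57, so the proportions are 0.07018, 0.26316, 0.47368, 0.03509, 0.14035, 0.01754 (working shown to 5 dp, full precision carried).
Each pᵢ ln pᵢ term: 0.07018×(-2.65676)=-0.18644, 0.26316×(-1.33500)=-0.35132, 0.47368×(-0.74721)=-0.35394, 0.03509×(-3.34990)=-0.11754, 0.14035×(-1.96361)=-0.27559, 0.01754×(-4.04305)=-0.07093.
Sum = -1.35576, so H' = 1.356.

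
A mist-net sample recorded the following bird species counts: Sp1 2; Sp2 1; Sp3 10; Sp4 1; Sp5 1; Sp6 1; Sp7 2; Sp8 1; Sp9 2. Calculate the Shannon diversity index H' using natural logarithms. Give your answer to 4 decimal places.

Total N = 2+1+10+1+1+1+2+1+2 = 21, so the proportions are 0.095238, 0.047619, 0.47619, 0.047619, 0.047619, 0.047619, 0.095238, 0.047619, 0.095238 (working shown to 6 dp, full precision carried).
Each pᵢ ln pᵢ term: 0.095238×(-2.351375)=-0.223941, 0.047619×(-3.044522)=-0.144977, 0.47619×(-0.741937)=-0.353303, 0.047619×(-3.044522)=-0.144977, 0.047619×(-3.044522)=-0.144977, 0.047619×(-3.044522)=-0.144977, 0.095238×(-2.351375)=-0.223941, 0.047619×(-3.044522)=-0.144977, 0.095238×(-2.351375)=-0.223941.
Sum = -1.750011, so H' = 1.7500.

1.7500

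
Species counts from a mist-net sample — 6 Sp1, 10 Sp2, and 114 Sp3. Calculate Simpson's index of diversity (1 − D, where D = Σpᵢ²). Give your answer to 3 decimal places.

Total N = 6+10+114 = 130, so the proportions are 0.04615, 0.07692, 0.87692 (working shown to 5 dp, full precision carried).
D = 0.04615² + 0.07692² + 0.87692² = 0.00213 + 0.00592 + 0.76899 = 0.77704.
So 1 − D = 0.22296, i.e. 0.223 to 3 decimal places.

0.223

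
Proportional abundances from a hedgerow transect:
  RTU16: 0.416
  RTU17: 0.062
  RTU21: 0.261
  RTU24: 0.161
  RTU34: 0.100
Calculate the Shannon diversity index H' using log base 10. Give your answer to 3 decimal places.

0.613

Each pᵢ log₁₀ pᵢ term (working shown to 5 dp, full precision carried): 0.416×(-0.38091)=-0.15846, 0.062×(-1.20761)=-0.07487, 0.261×(-0.58336)=-0.15226, 0.161×(-0.79317)=-0.12770, 0.1×(-1.00000)=-0.10000.
Sum = -0.61329, so H' = 0.613.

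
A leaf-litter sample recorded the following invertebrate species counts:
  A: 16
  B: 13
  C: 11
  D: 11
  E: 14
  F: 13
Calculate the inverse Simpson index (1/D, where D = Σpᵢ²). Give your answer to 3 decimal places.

5.895

Total N = 16+13+11+11+14+13 = 78, so the proportions are 0.2051282, 0.1666667, 0.1410256, 0.1410256, 0.1794872, 0.1666667 (working shown to 7 dp, full precision carried).
D = 0.2051282² + 0.1666667² + 0.1410256² + 0.1410256² + 0.1794872² + 0.1666667² = 0.0420776 + 0.0277778 + 0.0198882 + 0.0198882 + 0.0322156 + 0.0277778 = 0.1696252.
So 1/D = 5.89535, i.e. 5.895 to 3 decimal places.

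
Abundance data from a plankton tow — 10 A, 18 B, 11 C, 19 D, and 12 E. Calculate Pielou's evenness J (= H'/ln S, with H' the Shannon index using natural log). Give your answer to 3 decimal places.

Total N = 10+18+11+19+12 = 70, so the proportions are 0.14286, 0.25714, 0.15714, 0.27143, 0.17143 (working shown to 5 dp, full precision carried).
H' = −Σ pᵢ ln pᵢ = −((-0.27799) + (-0.34923) + (-0.29081) + (-0.35396) + (-0.30233)) = 1.57432.
With S = 5 species, ln S = 1.60944, so J = 1.57432/1.60944 = 0.97818, i.e. 0.978 to 3 decimal places.

0.978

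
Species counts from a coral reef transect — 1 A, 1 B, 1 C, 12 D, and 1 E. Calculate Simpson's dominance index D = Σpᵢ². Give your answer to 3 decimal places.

0.578

Total N = 1+1+1+12+1 = 16, so the proportions are 0.0625, 0.0625, 0.0625, 0.75, 0.0625 (working shown to 5 dp, full precision carried).
D = 0.0625² + 0.0625² + 0.0625² + 0.75² + 0.0625² = 0.00391 + 0.00391 + 0.00391 + 0.56250 + 0.00391 = 0.57812.
To 3 decimal places, D = 0.578.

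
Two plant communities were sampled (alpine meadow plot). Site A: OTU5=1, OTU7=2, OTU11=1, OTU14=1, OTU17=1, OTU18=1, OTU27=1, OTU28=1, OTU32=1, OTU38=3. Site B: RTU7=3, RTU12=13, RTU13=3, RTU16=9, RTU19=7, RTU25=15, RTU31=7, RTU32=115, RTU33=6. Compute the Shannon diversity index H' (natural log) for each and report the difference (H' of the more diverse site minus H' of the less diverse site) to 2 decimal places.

Site A: N=13, proportions 0.0769, 0.1538, 0.0769, 0.0769, 0.0769, 0.0769, 0.0769, 0.0769, 0.0769, 0.2308, giving H' = 2.2048 (working shown to 4 dp, full precision carried).
Site B: N=178, proportions 0.0169, 0.073, 0.0169, 0.0506, 0.0393, 0.0843, 0.0393, 0.6461, 0.0337, giving H' = 1.3391.
Difference = |2.2048 − 1.3391| = 0.8657, i.e. 0.87 to 2 decimal places.

0.87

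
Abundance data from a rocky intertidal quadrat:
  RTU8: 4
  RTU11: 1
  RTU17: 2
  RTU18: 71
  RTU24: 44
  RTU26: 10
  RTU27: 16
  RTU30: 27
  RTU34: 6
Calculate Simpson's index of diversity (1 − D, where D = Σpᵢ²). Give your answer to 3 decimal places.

Total N = 4+1+2+71+44+10+16+27+6 = 181, so the proportions are 0.0221, 0.00552, 0.01105, 0.39227, 0.24309, 0.05525, 0.0884, 0.14917, 0.03315 (working shown to 5 dp, full precision carried).
D = 0.0221² + 0.00552² + 0.01105² + 0.39227² + 0.24309² + 0.05525² + 0.0884² + 0.14917² + 0.03315² = 0.00049 + 0.00003 + 0.00012 + 0.15387 + 0.05909 + 0.00305 + 0.00781 + 0.02225 + 0.00110 = 0.24783.
So 1 − D = 0.75217, i.e. 0.752 to 3 decimal places.

0.752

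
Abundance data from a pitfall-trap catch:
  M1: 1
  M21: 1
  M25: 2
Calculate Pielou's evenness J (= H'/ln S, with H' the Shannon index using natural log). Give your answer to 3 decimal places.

Total N = 1+1+2 = 4, so the proportions are 0.25, 0.25, 0.5 (working shown to 5 dp, full precision carried).
H' = −Σ pᵢ ln pᵢ = −((-0.34657) + (-0.34657) + (-0.34657)) = 1.03972.
With S = 3 species, ln S = 1.09861, so J = 1.03972/1.09861 = 0.94639, i.e. 0.946 to 3 decimal places.

0.946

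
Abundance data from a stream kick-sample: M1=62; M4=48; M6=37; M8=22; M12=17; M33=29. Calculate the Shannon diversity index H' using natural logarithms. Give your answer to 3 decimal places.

Total N = 62+48+37+22+17+29 = 215, so the proportions are 0.28837, 0.22326, 0.17209, 0.10233, 0.07907, 0.13488 (working shown to 5 dp, full precision carried).
Each pᵢ ln pᵢ term: 0.28837×(-1.24350)=-0.35859, 0.22326×(-1.49944)=-0.33476, 0.17209×(-1.75972)=-0.30284, 0.10233×(-2.27960)=-0.23326, 0.07907×(-2.53742)=-0.20063, 0.13488×(-2.00334)=-0.27022.
Sum = -1.70030, so H' = 1.700.

1.700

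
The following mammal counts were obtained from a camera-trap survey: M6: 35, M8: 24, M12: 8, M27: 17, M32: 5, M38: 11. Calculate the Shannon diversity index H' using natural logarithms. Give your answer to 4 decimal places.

1.6058

Total N = 35+24+8+17+5+11 = 100, so the proportions are 0.35, 0.24, 0.08, 0.17, 0.05, 0.11 (working shown to 6 dp, full precision carried).
Each pᵢ ln pᵢ term: 0.35×(-1.049822)=-0.367438, 0.24×(-1.427116)=-0.342508, 0.08×(-2.525729)=-0.202058, 0.17×(-1.771957)=-0.301233, 0.05×(-2.995732)=-0.149787, 0.11×(-2.207275)=-0.242800.
Sum = -1.605823, so H' = 1.6058.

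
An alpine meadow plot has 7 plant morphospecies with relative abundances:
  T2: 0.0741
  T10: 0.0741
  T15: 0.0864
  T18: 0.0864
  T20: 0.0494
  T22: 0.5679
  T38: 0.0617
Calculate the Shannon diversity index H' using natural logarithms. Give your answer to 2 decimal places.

1.45

Each pᵢ ln pᵢ term (working shown to 4 dp, full precision carried): 0.0741×(-2.6023)=-0.1928, 0.0741×(-2.6023)=-0.1928, 0.0864×(-2.4488)=-0.2116, 0.0864×(-2.4488)=-0.2116, 0.0494×(-3.0078)=-0.1486, 0.5679×(-0.5658)=-0.3213, 0.0617×(-2.7855)=-0.1719.
Sum = -1.4506, so H' = 1.45.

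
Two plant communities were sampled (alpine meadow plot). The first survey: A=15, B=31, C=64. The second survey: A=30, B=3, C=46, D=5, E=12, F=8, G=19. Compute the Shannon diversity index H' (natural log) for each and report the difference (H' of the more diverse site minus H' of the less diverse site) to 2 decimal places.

0.68

The first survey: N=110, proportions 0.1364, 0.2818, 0.5818, giving H' = 0.9437 (working shown to 4 dp, full precision carried).
The second survey: N=123, proportions 0.2439, 0.0244, 0.374, 0.0407, 0.0976, 0.065, 0.1545, giving H' = 1.6260.
Difference = |0.9437 − 1.6260| = 0.6823, i.e. 0.68 to 2 decimal places.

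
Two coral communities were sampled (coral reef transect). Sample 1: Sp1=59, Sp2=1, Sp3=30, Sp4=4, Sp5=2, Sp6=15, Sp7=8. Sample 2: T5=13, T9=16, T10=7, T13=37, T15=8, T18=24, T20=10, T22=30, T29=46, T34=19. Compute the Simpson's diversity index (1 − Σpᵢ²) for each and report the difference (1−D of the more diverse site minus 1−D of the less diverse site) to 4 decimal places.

0.1961

Sample 1: N=119, proportions 0.495798, 0.008403, 0.252101, 0.033613, 0.016807, 0.12605, 0.067227, giving 1−D = 0.668738 (working shown to 6 dp, full precision carried).
Sample 2: N=210, proportions 0.061905, 0.07619, 0.033333, 0.17619, 0.038095, 0.114286, 0.047619, 0.142857, 0.219048, 0.090476, giving 1−D = 0.864853.
Difference = |0.668738 − 0.864853| = 0.196115, i.e. 0.1961 to 4 decimal places.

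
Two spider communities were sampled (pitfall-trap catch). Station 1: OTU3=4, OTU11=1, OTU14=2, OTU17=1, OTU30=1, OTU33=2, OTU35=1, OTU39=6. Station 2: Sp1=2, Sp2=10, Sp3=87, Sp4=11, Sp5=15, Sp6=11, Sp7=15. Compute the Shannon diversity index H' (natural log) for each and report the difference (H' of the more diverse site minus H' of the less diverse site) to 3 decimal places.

Station 1: N=18, proportions 0.22222, 0.05556, 0.11111, 0.05556, 0.05556, 0.11111, 0.05556, 0.33333, giving H' = 1.83102 (working shown to 5 dp, full precision carried).
Station 2: N=151, proportions 0.01325, 0.06623, 0.57616, 0.07285, 0.09934, 0.07285, 0.09934, giving H' = 1.39515.
Difference = |1.83102 − 1.39515| = 0.43587, i.e. 0.436 to 3 decimal places.

0.436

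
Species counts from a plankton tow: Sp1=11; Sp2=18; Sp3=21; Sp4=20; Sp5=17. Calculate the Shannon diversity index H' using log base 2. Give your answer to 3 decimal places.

Total N = 11+18+21+20+17 = 87, so the proportions are 0.12644, 0.2069, 0.24138, 0.22989, 0.1954 (working shown to 5 dp, full precision carried).
Each pᵢ log₂ pᵢ term: 0.12644×(-2.98351)=-0.37723, 0.2069×(-2.27302)=-0.47028, 0.24138×(-2.05063)=-0.49498, 0.22989×(-2.12102)=-0.48759, 0.1954×(-2.35548)=-0.46027.
Sum = -2.29034, so H' = 2.290.

2.290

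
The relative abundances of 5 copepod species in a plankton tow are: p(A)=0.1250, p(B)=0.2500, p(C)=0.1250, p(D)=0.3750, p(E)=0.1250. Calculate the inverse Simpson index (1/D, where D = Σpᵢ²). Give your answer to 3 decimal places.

D = 0.125² + 0.25² + 0.125² + 0.375² + 0.125² = 0.0156250 + 0.0625000 + 0.0156250 + 0.1406250 + 0.0156250 = 0.2500000 (working shown to 7 dp, full precision carried).
So 1/D = 4.00000, i.e. 4.000 to 3 decimal places.

4.000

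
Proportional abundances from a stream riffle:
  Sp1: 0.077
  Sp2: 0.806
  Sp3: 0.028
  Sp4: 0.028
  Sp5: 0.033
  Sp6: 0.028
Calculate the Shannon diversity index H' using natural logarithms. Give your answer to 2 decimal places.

Each pᵢ ln pᵢ term (working shown to 4 dp, full precision carried): 0.077×(-2.5639)=-0.1974, 0.806×(-0.2157)=-0.1738, 0.028×(-3.5756)=-0.1001, 0.028×(-3.5756)=-0.1001, 0.033×(-3.4112)=-0.1126, 0.028×(-3.5756)=-0.1001.
Sum = -0.7842, so H' = 0.78.

0.78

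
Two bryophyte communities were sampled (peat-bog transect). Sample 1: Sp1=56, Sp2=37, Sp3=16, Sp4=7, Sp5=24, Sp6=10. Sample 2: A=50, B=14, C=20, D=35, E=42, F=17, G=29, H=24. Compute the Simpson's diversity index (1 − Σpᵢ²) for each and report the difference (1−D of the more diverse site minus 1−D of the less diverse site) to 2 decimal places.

Sample 1: N=150, proportions 0.3733, 0.2467, 0.1067, 0.0467, 0.16, 0.0667, giving 1−D = 0.7562 (working shown to 4 dp, full precision carried).
Sample 2: N=231, proportions 0.2165, 0.0606, 0.0866, 0.1515, 0.1818, 0.0736, 0.1255, 0.1039, giving 1−D = 0.8540.
Difference = |0.7562 − 0.8540| = 0.0978, i.e. 0.10 to 2 decimal places.

0.10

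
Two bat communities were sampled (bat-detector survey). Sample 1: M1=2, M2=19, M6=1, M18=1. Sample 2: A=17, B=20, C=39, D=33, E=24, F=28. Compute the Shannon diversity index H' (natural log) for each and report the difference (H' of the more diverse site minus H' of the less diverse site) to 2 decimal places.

1.11

Sample 1: N=23, proportions 0.08696, 0.82609, 0.04348, 0.04348, giving H' = 0.64286 (working shown to 5 dp, full precision carried).
Sample 2: N=161, proportions 0.10559, 0.12422, 0.24224, 0.20497, 0.14907, 0.17391, giving H' = 1.75272.
Difference = |0.64286 − 1.75272| = 1.10986, i.e. 1.11 to 2 decimal places.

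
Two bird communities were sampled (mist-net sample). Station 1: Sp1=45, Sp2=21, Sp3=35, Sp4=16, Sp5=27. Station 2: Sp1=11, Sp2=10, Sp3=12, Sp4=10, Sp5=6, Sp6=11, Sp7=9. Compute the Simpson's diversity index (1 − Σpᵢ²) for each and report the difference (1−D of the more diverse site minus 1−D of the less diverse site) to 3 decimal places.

0.078

Station 1: N=144, proportions 0.3125, 0.14583, 0.24306, 0.11111, 0.1875, giving 1−D = 0.77450 (working shown to 5 dp, full precision carried).
Station 2: N=69, proportions 0.15942, 0.14493, 0.17391, 0.14493, 0.08696, 0.15942, 0.13043, giving 1−D = 0.85234.
Difference = |0.77450 − 0.85234| = 0.07784, i.e. 0.078 to 3 decimal places.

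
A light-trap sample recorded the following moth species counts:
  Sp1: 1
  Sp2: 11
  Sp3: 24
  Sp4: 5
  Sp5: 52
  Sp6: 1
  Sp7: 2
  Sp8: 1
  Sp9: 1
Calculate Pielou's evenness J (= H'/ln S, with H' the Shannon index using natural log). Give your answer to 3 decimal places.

Total N = 1+11+24+5+52+1+2+1+1 = 98, so the proportions are 0.0102, 0.11224, 0.2449, 0.05102, 0.53061, 0.0102, 0.02041, 0.0102, 0.0102 (working shown to 5 dp, full precision carried).
H' = −Σ pᵢ ln pᵢ = −((-0.04679) + (-0.24549) + (-0.34455) + (-0.15181) + (-0.33626) + (-0.04679) + (-0.07942) + (-0.04679) + (-0.04679)) = 1.34468.
With S = 9 species, ln S = 2.19722, so J = 1.34468/2.19722 = 0.61199, i.e. 0.612 to 3 decimal places.

0.612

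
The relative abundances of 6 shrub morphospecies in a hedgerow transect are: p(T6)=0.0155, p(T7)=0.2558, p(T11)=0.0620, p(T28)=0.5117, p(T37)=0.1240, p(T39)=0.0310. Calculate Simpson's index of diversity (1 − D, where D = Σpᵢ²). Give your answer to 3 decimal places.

0.652

D = 0.0155² + 0.2558² + 0.062² + 0.5117² + 0.124² + 0.031² = 0.00024 + 0.06543 + 0.00384 + 0.26184 + 0.01538 + 0.00096 = 0.34769 (working shown to 5 dp, full precision carried).
So 1 − D = 0.65231, i.e. 0.652 to 3 decimal places.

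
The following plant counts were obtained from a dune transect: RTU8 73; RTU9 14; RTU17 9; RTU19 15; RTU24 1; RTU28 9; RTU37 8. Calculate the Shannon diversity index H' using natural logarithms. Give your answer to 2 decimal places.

1.40

Total N = 73+14+9+15+1+9+8 = 129, so the proportions are 0.5659, 0.1085, 0.0698, 0.1163, 0.0078, 0.0698, 0.062 (working shown to 4 dp, full precision carried).
Each pᵢ ln pᵢ term: 0.5659×(-0.5694)=-0.3222, 0.1085×(-2.2208)=-0.2410, 0.0698×(-2.6626)=-0.1858, 0.1163×(-2.1518)=-0.2502, 0.0078×(-4.8598)=-0.0377, 0.0698×(-2.6626)=-0.1858, 0.062×(-2.7804)=-0.1724.
Sum = -1.3950, so H' = 1.40.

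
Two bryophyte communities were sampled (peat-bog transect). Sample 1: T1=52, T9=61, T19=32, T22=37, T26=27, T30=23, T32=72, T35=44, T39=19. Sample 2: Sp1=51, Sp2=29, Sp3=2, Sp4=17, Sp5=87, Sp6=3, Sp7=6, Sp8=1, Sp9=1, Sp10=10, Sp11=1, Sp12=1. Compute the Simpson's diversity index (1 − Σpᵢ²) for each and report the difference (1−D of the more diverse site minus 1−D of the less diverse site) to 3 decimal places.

0.132

Sample 1: N=367, proportions 0.141689, 0.166213, 0.087193, 0.100817, 0.073569, 0.06267, 0.196185, 0.119891, 0.051771, giving 1−D = 0.869648 (working shown to 6 dp, full precision carried).
Sample 2: N=209, proportions 0.244019, 0.138756, 0.009569, 0.08134, 0.416268, 0.014354, 0.028708, 0.004785, 0.004785, 0.047847, 0.004785, 0.004785, giving 1−D = 0.737804.
Difference = |0.869648 − 0.737804| = 0.131844, i.e. 0.132 to 3 decimal places.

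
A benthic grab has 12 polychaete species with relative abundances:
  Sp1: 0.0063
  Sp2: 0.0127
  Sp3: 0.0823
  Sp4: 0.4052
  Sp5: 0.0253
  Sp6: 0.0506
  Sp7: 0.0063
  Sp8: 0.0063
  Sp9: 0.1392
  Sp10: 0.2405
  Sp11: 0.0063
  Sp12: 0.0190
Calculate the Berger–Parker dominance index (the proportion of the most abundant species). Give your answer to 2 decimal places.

0.41

The largest proportion is 0.4052, i.e. d = 0.41 to 2 decimal places.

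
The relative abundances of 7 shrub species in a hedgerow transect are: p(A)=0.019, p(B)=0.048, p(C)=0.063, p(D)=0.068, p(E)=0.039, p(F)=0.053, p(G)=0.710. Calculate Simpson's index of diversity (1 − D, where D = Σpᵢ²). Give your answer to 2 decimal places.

D = 0.019² + 0.048² + 0.063² + 0.068² + 0.039² + 0.053² + 0.71² = 0.0004 + 0.0023 + 0.0040 + 0.0046 + 0.0015 + 0.0028 + 0.5041 = 0.5197 (working shown to 4 dp, full precision carried).
So 1 − D = 0.4803, i.e. 0.48 to 2 decimal places.

0.48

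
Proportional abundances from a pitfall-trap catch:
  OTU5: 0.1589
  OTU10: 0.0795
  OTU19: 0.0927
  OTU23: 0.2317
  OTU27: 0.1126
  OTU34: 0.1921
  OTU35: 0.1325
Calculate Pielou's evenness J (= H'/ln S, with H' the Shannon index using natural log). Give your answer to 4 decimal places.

0.9679

H' = −Σ pᵢ ln pᵢ = −((-0.292293) + (-0.201294) + (-0.220476) + (-0.338818) + (-0.245909) + (-0.316915) + (-0.267805)) = 1.883510 (working shown to 6 dp, full precision carried).
With S = 7 species, ln S = 1.945910, so J = 1.883510/1.945910 = 0.967933, i.e. 0.9679 to 4 decimal places.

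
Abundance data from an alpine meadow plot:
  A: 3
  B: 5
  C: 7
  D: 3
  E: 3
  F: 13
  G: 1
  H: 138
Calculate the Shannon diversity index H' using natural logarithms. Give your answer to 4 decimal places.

0.8477

Total N = 3+5+7+3+3+13+1+138 = 173, so the proportions are 0.017341, 0.028902, 0.040462, 0.017341, 0.017341, 0.075145, 0.00578, 0.797688 (working shown to 6 dp, full precision carried).
Each pᵢ ln pᵢ term: 0.017341×(-4.054679)=-0.070312, 0.028902×(-3.543854)=-0.102424, 0.040462×(-3.207381)=-0.129778, 0.017341×(-4.054679)=-0.070312, 0.017341×(-4.054679)=-0.070312, 0.075145×(-2.588342)=-0.194500, 0.00578×(-5.153292)=-0.029788, 0.797688×(-0.226038)=-0.180308.
Sum = -0.847734, so H' = 0.8477.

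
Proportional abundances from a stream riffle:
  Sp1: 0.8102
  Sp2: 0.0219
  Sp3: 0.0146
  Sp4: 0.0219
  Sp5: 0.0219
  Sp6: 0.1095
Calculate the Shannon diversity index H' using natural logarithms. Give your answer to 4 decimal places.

Each pᵢ ln pᵢ term (working shown to 6 dp, full precision carried): 0.8102×(-0.210474)=-0.170526, 0.0219×(-3.821269)=-0.083686, 0.0146×(-4.226734)=-0.061710, 0.0219×(-3.821269)=-0.083686, 0.0219×(-3.821269)=-0.083686, 0.1095×(-2.211831)=-0.242195.
Sum = -0.725489, so H' = 0.7255.

0.7255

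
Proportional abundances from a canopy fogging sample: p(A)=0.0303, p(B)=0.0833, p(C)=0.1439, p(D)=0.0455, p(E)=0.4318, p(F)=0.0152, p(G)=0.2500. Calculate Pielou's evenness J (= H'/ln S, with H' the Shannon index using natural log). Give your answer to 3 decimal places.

0.774

H' = −Σ pᵢ ln pᵢ = −((-0.10595) + (-0.20703) + (-0.27897) + (-0.14060) + (-0.36262) + (-0.06363) + (-0.34657)) = 1.50537 (working shown to 5 dp, full precision carried).
With S = 7 species, ln S = 1.94591, so J = 1.50537/1.94591 = 0.77361, i.e. 0.774 to 3 decimal places.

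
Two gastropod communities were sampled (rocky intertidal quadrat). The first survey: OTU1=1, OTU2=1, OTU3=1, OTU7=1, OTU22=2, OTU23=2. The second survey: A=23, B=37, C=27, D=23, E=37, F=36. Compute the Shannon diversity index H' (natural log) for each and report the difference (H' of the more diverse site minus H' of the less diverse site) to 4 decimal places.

0.0371

The first survey: N=8, proportions 0.125, 0.125, 0.125, 0.125, 0.25, 0.25, giving H' = 1.732868 (working shown to 6 dp, full precision carried).
The second survey: N=183, proportions 0.125683, 0.202186, 0.147541, 0.125683, 0.202186, 0.196721, giving H' = 1.769951.
Difference = |1.732868 − 1.769951| = 0.037083, i.e. 0.0371 to 4 decimal places.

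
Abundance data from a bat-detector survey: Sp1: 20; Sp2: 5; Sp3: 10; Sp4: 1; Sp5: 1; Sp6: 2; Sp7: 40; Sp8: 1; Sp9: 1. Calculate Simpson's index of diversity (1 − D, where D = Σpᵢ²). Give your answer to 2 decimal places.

Total N = 20+5+10+1+1+2+40+1+1 = 81, so the proportions are 0.2469, 0.0617, 0.1235, 0.0123, 0.0123, 0.0247, 0.4938, 0.0123, 0.0123 (working shown to 4 dp, full precision carried).
D = 0.2469² + 0.0617² + 0.1235² + 0.0123² + 0.0123² + 0.0247² + 0.4938² + 0.0123² + 0.0123² = 0.0610 + 0.0038 + 0.0152 + 0.0002 + 0.0002 + 0.0006 + 0.2439 + 0.0002 + 0.0002 = 0.3251.
So 1 − D = 0.6749, i.e. 0.67 to 2 decimal places.

0.67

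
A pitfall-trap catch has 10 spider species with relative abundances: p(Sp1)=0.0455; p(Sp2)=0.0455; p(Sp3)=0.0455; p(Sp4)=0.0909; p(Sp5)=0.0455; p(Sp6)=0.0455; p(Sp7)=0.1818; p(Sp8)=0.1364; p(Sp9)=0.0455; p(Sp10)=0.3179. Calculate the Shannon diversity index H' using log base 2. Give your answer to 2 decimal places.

Each pᵢ log₂ pᵢ term (working shown to 4 dp, full precision carried): 0.0455×(-4.4580)=-0.2028, 0.0455×(-4.4580)=-0.2028, 0.0455×(-4.4580)=-0.2028, 0.0909×(-3.4596)=-0.3145, 0.0455×(-4.4580)=-0.2028, 0.0455×(-4.4580)=-0.2028, 0.1818×(-2.4596)=-0.4472, 0.1364×(-2.8741)=-0.3920, 0.0455×(-4.4580)=-0.2028, 0.3179×(-1.6534)=-0.5256.
Sum = -2.8963, so H' = 2.90.

2.90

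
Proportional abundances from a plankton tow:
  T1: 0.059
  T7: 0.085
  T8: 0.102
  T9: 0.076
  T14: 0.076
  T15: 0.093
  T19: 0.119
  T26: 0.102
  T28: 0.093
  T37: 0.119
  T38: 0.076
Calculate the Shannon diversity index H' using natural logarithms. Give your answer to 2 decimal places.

Each pᵢ ln pᵢ term (working shown to 4 dp, full precision carried): 0.059×(-2.8302)=-0.1670, 0.085×(-2.4651)=-0.2095, 0.102×(-2.2828)=-0.2328, 0.076×(-2.5770)=-0.1959, 0.076×(-2.5770)=-0.1959, 0.093×(-2.3752)=-0.2209, 0.119×(-2.1286)=-0.2533, 0.102×(-2.2828)=-0.2328, 0.093×(-2.3752)=-0.2209, 0.119×(-2.1286)=-0.2533, 0.076×(-2.5770)=-0.1959.
Sum = -2.3782, so H' = 2.38.

2.38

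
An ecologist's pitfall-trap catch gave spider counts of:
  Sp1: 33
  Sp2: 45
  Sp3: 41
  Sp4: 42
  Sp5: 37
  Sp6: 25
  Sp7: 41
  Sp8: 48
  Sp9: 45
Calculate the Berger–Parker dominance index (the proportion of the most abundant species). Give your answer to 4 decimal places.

Total N = 33+45+41+42+37+25+41+48+45 = 357, so the proportions are 0.092437, 0.12605, 0.114846, 0.117647, 0.103641, 0.070028, 0.114846, 0.134454, 0.12605 (working shown to 6 dp, full precision carried).
The largest proportion is 0.134454, i.e. d = 0.1345 to 4 decimal places.

0.1345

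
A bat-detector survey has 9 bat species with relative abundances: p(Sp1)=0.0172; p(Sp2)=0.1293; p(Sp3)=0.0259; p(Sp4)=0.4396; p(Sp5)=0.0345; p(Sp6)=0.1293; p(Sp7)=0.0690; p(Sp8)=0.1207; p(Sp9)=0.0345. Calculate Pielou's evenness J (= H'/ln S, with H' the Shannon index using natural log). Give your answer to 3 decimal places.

0.786

H' = −Σ pᵢ ln pᵢ = −((-0.06988) + (-0.26450) + (-0.09463) + (-0.36130) + (-0.11615) + (-0.26450) + (-0.18448) + (-0.25521) + (-0.11615)) = 1.72681 (working shown to 5 dp, full precision carried).
With S = 9 species, ln S = 2.19722, so J = 1.72681/2.19722 = 0.78591, i.e. 0.786 to 3 decimal places.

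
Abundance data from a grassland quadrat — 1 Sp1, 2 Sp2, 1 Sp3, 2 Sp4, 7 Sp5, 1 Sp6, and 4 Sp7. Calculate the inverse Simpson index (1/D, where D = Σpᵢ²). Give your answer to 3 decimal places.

4.263

Total N = 1+2+1+2+7+1+4 = 18, so the proportions are 0.0555556, 0.1111111, 0.0555556, 0.1111111, 0.3888889, 0.0555556, 0.2222222 (working shown to 7 dp, full precision carried).
D = 0.0555556² + 0.1111111² + 0.0555556² + 0.1111111² + 0.3888889² + 0.0555556² + 0.2222222² = 0.0030864 + 0.0123457 + 0.0030864 + 0.0123457 + 0.1512346 + 0.0030864 + 0.0493827 = 0.2345679.
So 1/D = 4.26316, i.e. 4.263 to 3 decimal places.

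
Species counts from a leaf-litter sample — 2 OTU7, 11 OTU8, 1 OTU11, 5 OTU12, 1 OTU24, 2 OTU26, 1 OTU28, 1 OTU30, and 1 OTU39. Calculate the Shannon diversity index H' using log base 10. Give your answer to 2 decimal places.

0.75

Total N = 2+11+1+5+1+2+1+1+1 = 25, so the proportions are 0.08, 0.44, 0.04, 0.2, 0.04, 0.08, 0.04, 0.04, 0.04 (working shown to 4 dp, full precision carried).
Each pᵢ log₁₀ pᵢ term: 0.08×(-1.0969)=-0.0878, 0.44×(-0.3565)=-0.1569, 0.04×(-1.3979)=-0.0559, 0.2×(-0.6990)=-0.1398, 0.04×(-1.3979)=-0.0559, 0.08×(-1.0969)=-0.0878, 0.04×(-1.3979)=-0.0559, 0.04×(-1.3979)=-0.0559, 0.04×(-1.3979)=-0.0559.
Sum = -0.7518, so H' = 0.75.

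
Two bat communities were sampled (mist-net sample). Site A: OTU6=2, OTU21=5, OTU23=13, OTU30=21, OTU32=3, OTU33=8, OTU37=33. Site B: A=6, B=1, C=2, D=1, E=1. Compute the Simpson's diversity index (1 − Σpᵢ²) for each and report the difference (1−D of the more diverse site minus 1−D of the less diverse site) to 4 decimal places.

0.1061

Site A: N=85, proportions 0.023529, 0.058824, 0.152941, 0.247059, 0.035294, 0.094118, 0.388235, giving 1−D = 0.750727 (working shown to 6 dp, full precision carried).
Site B: N=11, proportions 0.545455, 0.090909, 0.181818, 0.090909, 0.090909, giving 1−D = 0.644628.
Difference = |0.750727 − 0.644628| = 0.106099, i.e. 0.1061 to 4 decimal places.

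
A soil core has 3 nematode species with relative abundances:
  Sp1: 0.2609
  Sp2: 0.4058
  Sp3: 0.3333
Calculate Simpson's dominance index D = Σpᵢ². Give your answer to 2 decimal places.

0.34

D = 0.2609² + 0.4058² + 0.3333² = 0.0681 + 0.1647 + 0.1111 = 0.3438 (working shown to 4 dp, full precision carried).
To 2 decimal places, D = 0.34.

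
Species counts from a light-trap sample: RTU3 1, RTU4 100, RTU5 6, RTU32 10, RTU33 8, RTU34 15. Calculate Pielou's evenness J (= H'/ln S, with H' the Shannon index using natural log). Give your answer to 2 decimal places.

0.56

Total N = 1+100+6+10+8+15 = 140, so the proportions are 0.0071, 0.7143, 0.0429, 0.0714, 0.0571, 0.1071 (working shown to 4 dp, full precision carried).
H' = −Σ pᵢ ln pᵢ = −((-0.0353) + (-0.2403) + (-0.1350) + (-0.1885) + (-0.1636) + (-0.2393)) = 1.0020.
With S = 6 species, ln S = 1.7918, so J = 1.0020/1.7918 = 0.5592, i.e. 0.56 to 2 decimal places.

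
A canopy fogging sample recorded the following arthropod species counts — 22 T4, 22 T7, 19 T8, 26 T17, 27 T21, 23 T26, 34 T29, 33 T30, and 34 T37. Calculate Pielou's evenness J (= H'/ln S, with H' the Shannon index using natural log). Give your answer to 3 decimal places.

Total N = 22+22+19+26+27+23+34+33+34 = 240, so the proportions are 0.09167, 0.09167, 0.07917, 0.10833, 0.1125, 0.09583, 0.14167, 0.1375, 0.14167 (working shown to 5 dp, full precision carried).
H' = −Σ pᵢ ln pᵢ = −((-0.21905) + (-0.21905) + (-0.20078) + (-0.24078) + (-0.24579) + (-0.22474) + (-0.27686) + (-0.27282) + (-0.27686)) = 2.17671.
With S = 9 species, ln S = 2.19722, so J = 2.17671/2.19722 = 0.99067, i.e. 0.991 to 3 decimal places.

0.991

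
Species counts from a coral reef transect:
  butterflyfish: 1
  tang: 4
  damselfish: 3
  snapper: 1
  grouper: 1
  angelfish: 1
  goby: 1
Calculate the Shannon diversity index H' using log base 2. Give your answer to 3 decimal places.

2.522

Total N = 1+4+3+1+1+1+1 = 12, so the proportions are 0.08333, 0.33333, 0.25, 0.08333, 0.08333, 0.08333, 0.08333 (working shown to 5 dp, full precision carried).
Each pᵢ log₂ pᵢ term: 0.08333×(-3.58496)=-0.29875, 0.33333×(-1.58496)=-0.52832, 0.25×(-2.00000)=-0.50000, 0.08333×(-3.58496)=-0.29875, 0.08333×(-3.58496)=-0.29875, 0.08333×(-3.58496)=-0.29875, 0.08333×(-3.58496)=-0.29875.
Sum = -2.52206, so H' = 2.522.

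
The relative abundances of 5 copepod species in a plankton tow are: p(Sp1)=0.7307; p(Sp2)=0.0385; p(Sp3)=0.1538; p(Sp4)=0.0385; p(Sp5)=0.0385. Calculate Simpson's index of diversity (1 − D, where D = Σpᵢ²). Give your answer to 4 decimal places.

D = 0.7307² + 0.0385² + 0.1538² + 0.0385² + 0.0385² = 0.533922 + 0.001482 + 0.023654 + 0.001482 + 0.001482 = 0.562024 (working shown to 6 dp, full precision carried).
So 1 − D = 0.437976, i.e. 0.4380 to 4 decimal places.

0.4380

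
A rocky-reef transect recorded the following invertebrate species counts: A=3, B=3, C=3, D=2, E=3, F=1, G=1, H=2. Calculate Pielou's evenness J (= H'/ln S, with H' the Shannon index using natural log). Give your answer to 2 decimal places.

Total N = 3+3+3+2+3+1+1+2 = 18, so the proportions are 0.1667, 0.1667, 0.1667, 0.1111, 0.1667, 0.0556, 0.0556, 0.1111 (working shown to 4 dp, full precision carried).
H' = −Σ pᵢ ln pᵢ = −((-0.2986) + (-0.2986) + (-0.2986) + (-0.2441) + (-0.2986) + (-0.1606) + (-0.1606) + (-0.2441)) = 2.0039.
With S = 8 species, ln S = 2.0794, so J = 2.0039/2.0794 = 0.9637, i.e. 0.96 to 2 decimal places.

0.96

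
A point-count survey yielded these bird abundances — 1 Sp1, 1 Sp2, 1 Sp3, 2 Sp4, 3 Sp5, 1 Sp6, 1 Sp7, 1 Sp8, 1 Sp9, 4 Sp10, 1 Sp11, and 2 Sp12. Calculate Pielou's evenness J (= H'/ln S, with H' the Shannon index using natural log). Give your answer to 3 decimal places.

Total N = 1+1+1+2+3+1+1+1+1+4+1+2 = 19, so the proportions are 0.05263, 0.05263, 0.05263, 0.10526, 0.15789, 0.05263, 0.05263, 0.05263, 0.05263, 0.21053, 0.05263, 0.10526 (working shown to 5 dp, full precision carried).
H' = −Σ pᵢ ln pᵢ = −((-0.15497) + (-0.15497) + (-0.15497) + (-0.23698) + (-0.29145) + (-0.15497) + (-0.15497) + (-0.15497) + (-0.15497) + (-0.32803) + (-0.15497) + (-0.23698)) = 2.33320.
With S = 12 species, ln S = 2.48491, so J = 2.33320/2.48491 = 0.93895, i.e. 0.939 to 3 decimal places.

0.939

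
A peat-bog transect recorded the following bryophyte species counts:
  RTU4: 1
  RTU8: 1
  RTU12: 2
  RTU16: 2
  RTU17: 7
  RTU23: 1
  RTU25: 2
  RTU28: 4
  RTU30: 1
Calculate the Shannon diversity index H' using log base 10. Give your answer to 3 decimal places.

0.840

Total N = 1+1+2+2+7+1+2+4+1 = 21, so the proportions are 0.04762, 0.04762, 0.09524, 0.09524, 0.33333, 0.04762, 0.09524, 0.19048, 0.04762 (working shown to 5 dp, full precision carried).
Each pᵢ log₁₀ pᵢ term: 0.04762×(-1.32222)=-0.06296, 0.04762×(-1.32222)=-0.06296, 0.09524×(-1.02119)=-0.09726, 0.09524×(-1.02119)=-0.09726, 0.33333×(-0.47712)=-0.15904, 0.04762×(-1.32222)=-0.06296, 0.09524×(-1.02119)=-0.09726, 0.19048×(-0.72016)=-0.13717, 0.04762×(-1.32222)=-0.06296.
Sum = -0.83983, so H' = 0.840.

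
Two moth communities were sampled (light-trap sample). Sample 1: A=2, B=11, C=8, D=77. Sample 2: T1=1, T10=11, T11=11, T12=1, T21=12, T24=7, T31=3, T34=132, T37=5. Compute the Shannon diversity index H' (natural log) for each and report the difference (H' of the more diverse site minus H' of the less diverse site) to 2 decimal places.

Sample 1: N=98, proportions 0.0204, 0.1122, 0.0816, 0.7857, giving H' = 0.7189 (working shown to 4 dp, full precision carried).
Sample 2: N=183, proportions 0.0055, 0.0601, 0.0601, 0.0055, 0.0656, 0.0383, 0.0164, 0.7213, 0.0273, giving H' = 1.0998.
Difference = |0.7189 − 1.0998| = 0.3809, i.e. 0.38 to 2 decimal places.

0.38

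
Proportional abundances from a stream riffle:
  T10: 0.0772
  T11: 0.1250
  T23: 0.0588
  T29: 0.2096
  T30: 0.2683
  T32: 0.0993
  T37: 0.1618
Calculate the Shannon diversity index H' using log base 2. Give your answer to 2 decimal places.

2.64

Each pᵢ log₂ pᵢ term (working shown to 4 dp, full precision carried): 0.0772×(-3.6953)=-0.2853, 0.125×(-3.0000)=-0.3750, 0.0588×(-4.0880)=-0.2404, 0.2096×(-2.2543)=-0.4725, 0.2683×(-1.8981)=-0.5093, 0.0993×(-3.3321)=-0.3309, 0.1618×(-2.6277)=-0.4252.
Sum = -2.6384, so H' = 2.64.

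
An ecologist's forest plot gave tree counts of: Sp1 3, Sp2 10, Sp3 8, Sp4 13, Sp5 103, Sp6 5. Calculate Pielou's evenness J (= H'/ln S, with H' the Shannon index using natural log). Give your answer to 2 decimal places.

0.56

Total N = 3+10+8+13+103+5 = 142, so the proportions are 0.0211, 0.0704, 0.0563, 0.0915, 0.7254, 0.0352 (working shown to 4 dp, full precision carried).
H' = −Σ pᵢ ln pᵢ = −((-0.0815) + (-0.1868) + (-0.1620) + (-0.2189) + (-0.2329) + (-0.1178)) = 1.0000.
With S = 6 species, ln S = 1.7918, so J = 1.0000/1.7918 = 0.5581, i.e. 0.56 to 2 decimal places.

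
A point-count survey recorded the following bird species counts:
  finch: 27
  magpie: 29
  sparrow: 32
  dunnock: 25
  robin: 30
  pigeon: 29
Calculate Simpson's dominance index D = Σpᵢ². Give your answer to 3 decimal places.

0.168

Total N = 27+29+32+25+30+29 = 172, so the proportions are 0.15698, 0.1686, 0.18605, 0.14535, 0.17442, 0.1686 (working shown to 5 dp, full precision carried).
D = 0.15698² + 0.1686² + 0.18605² + 0.14535² + 0.17442² + 0.1686² = 0.02464 + 0.02843 + 0.03461 + 0.02113 + 0.03042 + 0.02843 = 0.16766.
To 3 decimal places, D = 0.168.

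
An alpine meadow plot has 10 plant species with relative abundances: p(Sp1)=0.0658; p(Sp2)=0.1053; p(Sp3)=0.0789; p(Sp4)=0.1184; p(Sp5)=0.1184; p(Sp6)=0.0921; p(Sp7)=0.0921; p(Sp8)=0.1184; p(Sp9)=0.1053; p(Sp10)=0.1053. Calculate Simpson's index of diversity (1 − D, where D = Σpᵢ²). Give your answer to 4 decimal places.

0.8972

D = 0.0658² + 0.1053² + 0.0789² + 0.1184² + 0.1184² + 0.0921² + 0.0921² + 0.1184² + 0.1053² + 0.1053² = 0.004330 + 0.011088 + 0.006225 + 0.014019 + 0.014019 + 0.008482 + 0.008482 + 0.014019 + 0.011088 + 0.011088 = 0.102840 (working shown to 6 dp, full precision carried).
So 1 − D = 0.897160, i.e. 0.8972 to 4 decimal places.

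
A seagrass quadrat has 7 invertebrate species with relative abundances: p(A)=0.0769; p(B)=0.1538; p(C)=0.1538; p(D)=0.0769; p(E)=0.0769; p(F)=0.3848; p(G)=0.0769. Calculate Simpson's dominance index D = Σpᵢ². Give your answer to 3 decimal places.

D = 0.0769² + 0.1538² + 0.1538² + 0.0769² + 0.0769² + 0.3848² + 0.0769² = 0.00591 + 0.02365 + 0.02365 + 0.00591 + 0.00591 + 0.14807 + 0.00591 = 0.21903 (working shown to 5 dp, full precision carried).
To 3 decimal places, D = 0.219.

0.219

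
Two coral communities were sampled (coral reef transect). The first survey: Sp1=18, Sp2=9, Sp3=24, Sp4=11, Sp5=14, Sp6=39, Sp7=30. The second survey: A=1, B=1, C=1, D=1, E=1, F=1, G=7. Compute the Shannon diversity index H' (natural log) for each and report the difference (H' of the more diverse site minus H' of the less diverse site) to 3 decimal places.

The first survey: N=145, proportions 0.12414, 0.06207, 0.16552, 0.07586, 0.09655, 0.26897, 0.2069, giving H' = 1.82974 (working shown to 5 dp, full precision carried).
The second survey: N=13, proportions 0.07692, 0.07692, 0.07692, 0.07692, 0.07692, 0.07692, 0.53846, giving H' = 1.51715.
Difference = |1.82974 − 1.51715| = 0.31259, i.e. 0.313 to 3 decimal places.

0.313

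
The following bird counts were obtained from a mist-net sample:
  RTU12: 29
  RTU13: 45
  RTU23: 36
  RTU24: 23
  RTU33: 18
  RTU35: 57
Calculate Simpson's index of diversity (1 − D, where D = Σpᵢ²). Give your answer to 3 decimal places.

Total N = 29+45+36+23+18+57 = 208, so the proportions are 0.13942, 0.21635, 0.17308, 0.11058, 0.08654, 0.27404 (working shown to 5 dp, full precision carried).
D = 0.13942² + 0.21635² + 0.17308² + 0.11058² + 0.08654² + 0.27404² = 0.01944 + 0.04681 + 0.02996 + 0.01223 + 0.00749 + 0.07510 = 0.19101.
So 1 − D = 0.80899, i.e. 0.809 to 3 decimal places.

0.809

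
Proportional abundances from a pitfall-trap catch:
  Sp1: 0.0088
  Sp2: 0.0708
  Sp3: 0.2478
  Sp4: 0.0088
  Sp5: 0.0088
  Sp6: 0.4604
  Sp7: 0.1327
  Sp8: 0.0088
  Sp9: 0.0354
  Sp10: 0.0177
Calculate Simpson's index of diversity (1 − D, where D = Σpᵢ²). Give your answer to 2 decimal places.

D = 0.0088² + 0.0708² + 0.2478² + 0.0088² + 0.0088² + 0.4604² + 0.1327² + 0.0088² + 0.0354² + 0.0177² = 0.0001 + 0.0050 + 0.0614 + 0.0001 + 0.0001 + 0.2120 + 0.0176 + 0.0001 + 0.0013 + 0.0003 = 0.2979 (working shown to 4 dp, full precision carried).
So 1 − D = 0.7021, i.e. 0.70 to 2 decimal places.

0.70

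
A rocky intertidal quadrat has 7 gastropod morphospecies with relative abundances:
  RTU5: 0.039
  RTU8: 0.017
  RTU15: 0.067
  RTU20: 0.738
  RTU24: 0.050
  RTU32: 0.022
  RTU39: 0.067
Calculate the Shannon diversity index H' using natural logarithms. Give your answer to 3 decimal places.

Each pᵢ ln pᵢ term (working shown to 5 dp, full precision carried): 0.039×(-3.24419)=-0.12652, 0.017×(-4.07454)=-0.06927, 0.067×(-2.70306)=-0.18111, 0.738×(-0.30381)=-0.22421, 0.05×(-2.99573)=-0.14979, 0.022×(-3.81671)=-0.08397, 0.067×(-2.70306)=-0.18111.
Sum = -1.01597, so H' = 1.016.

1.016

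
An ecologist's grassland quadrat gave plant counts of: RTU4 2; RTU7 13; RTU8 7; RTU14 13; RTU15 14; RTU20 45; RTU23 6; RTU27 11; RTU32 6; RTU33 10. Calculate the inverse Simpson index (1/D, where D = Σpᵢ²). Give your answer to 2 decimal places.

Total N = 2+13+7+13+14+45+6+11+6+10 = 127, so the proportions are 0.015748, 0.102362, 0.055118, 0.102362, 0.110236, 0.354331, 0.047244, 0.086614, 0.047244, 0.07874 (working shown to 6 dp, full precision carried).
D = 0.015748² + 0.102362² + 0.055118² + 0.102362² + 0.110236² + 0.354331² + 0.047244² + 0.086614² + 0.047244² + 0.07874² = 0.000248 + 0.010478 + 0.003038 + 0.010478 + 0.012152 + 0.125550 + 0.002232 + 0.007502 + 0.002232 + 0.006200 = 0.180110.
So 1/D = 5.5522, i.e. 5.55 to 2 decimal places.

5.55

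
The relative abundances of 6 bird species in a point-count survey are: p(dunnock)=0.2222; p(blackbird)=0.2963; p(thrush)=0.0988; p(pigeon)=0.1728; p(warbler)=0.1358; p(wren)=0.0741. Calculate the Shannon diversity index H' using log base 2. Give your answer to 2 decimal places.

Each pᵢ log₂ pᵢ term (working shown to 4 dp, full precision carried): 0.2222×(-2.1701)=-0.4822, 0.2963×(-1.7549)=-0.5200, 0.0988×(-3.3393)=-0.3299, 0.1728×(-2.5328)=-0.4377, 0.1358×(-2.8804)=-0.3912, 0.0741×(-3.7544)=-0.2782.
Sum = -2.4391, so H' = 2.44.

2.44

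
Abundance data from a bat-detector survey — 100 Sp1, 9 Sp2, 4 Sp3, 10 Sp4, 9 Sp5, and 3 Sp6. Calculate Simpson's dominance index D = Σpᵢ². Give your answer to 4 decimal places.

0.5644

Total N = 100+9+4+10+9+3 = 135, so the proportions are 0.740741, 0.066667, 0.02963, 0.074074, 0.066667, 0.022222 (working shown to 6 dp, full precision carried).
D = 0.740741² + 0.066667² + 0.02963² + 0.074074² + 0.066667² + 0.022222² = 0.548697 + 0.004444 + 0.000878 + 0.005487 + 0.004444 + 0.000494 = 0.564444.
To 4 decimal places, D = 0.5644.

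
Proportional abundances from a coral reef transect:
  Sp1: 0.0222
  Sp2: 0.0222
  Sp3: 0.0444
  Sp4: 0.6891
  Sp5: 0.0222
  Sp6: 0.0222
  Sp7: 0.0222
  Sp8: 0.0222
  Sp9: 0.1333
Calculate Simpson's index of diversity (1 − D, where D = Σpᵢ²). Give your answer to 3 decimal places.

0.502

D = 0.0222² + 0.0222² + 0.0444² + 0.6891² + 0.0222² + 0.0222² + 0.0222² + 0.0222² + 0.1333² = 0.00049 + 0.00049 + 0.00197 + 0.47486 + 0.00049 + 0.00049 + 0.00049 + 0.00049 + 0.01777 = 0.49756 (working shown to 5 dp, full precision carried).
So 1 − D = 0.50244, i.e. 0.502 to 3 decimal places.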